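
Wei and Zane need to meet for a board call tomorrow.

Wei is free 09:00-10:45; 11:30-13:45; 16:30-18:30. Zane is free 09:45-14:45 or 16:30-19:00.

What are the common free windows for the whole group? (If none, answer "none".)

Wei ∩ Zane: 09:45-10:45, 11:30-13:45, 16:30-18:30.
So the common availability across everyone is 09:45-10:45, 11:30-13:45, 16:30-18:30.

09:45-10:45, 11:30-13:45, 16:30-18:30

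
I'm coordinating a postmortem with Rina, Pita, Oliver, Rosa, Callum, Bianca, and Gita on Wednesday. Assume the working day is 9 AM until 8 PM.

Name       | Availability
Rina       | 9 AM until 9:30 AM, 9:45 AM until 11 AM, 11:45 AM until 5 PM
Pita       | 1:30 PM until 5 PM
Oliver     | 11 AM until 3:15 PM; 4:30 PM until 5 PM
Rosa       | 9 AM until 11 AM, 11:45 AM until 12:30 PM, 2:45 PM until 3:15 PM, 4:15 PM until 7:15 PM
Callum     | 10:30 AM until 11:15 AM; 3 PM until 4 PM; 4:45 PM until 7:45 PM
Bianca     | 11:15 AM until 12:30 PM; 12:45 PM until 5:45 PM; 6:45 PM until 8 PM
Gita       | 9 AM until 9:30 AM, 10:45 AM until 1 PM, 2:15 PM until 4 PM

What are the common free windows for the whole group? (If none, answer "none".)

Rina ∩ Pita: 13:30-17:00.
Rina ∩ Pita ∩ Oliver: 13:30-15:15, 16:30-17:00.
Rina ∩ Pita ∩ Oliver ∩ Rosa: 14:45-15:15, 16:30-17:00.
Rina ∩ Pita ∩ Oliver ∩ Rosa ∩ Callum: 15:00-15:15, 16:45-17:00.
Rina ∩ Pita ∩ Oliver ∩ Rosa ∩ Callum ∩ Bianca: 15:00-15:15, 16:45-17:00.
Rina ∩ Pita ∩ Oliver ∩ Rosa ∩ Callum ∩ Bianca ∩ Gita: 15:00-15:15.

15:00-15:15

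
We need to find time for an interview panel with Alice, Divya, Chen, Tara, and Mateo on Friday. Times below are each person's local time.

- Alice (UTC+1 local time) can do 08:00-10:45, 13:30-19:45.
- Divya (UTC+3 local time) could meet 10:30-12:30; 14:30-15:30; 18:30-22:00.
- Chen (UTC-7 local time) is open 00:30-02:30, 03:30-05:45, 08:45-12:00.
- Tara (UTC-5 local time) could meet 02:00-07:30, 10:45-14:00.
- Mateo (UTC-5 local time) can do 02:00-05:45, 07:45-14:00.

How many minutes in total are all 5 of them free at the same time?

Alice in UTC: 07:00-09:45, 12:30-18:45 (subtract 1h to convert from UTC+1).
Divya in UTC: 07:30-09:30, 11:30-12:30, 15:30-19:00 (subtract 3h to convert from UTC+3).
Chen in UTC: 07:30-09:30, 10:30-12:45, 15:45-19:00 (add 7h to convert from UTC-7).
Tara in UTC: 07:00-12:30, 15:45-19:00 (add 5h to convert from UTC-5).
Mateo in UTC: 07:00-10:45, 12:45-19:00 (add 5h to convert from UTC-5).
Alice ∩ Divya: 07:30-09:30, 15:30-18:45.
Alice ∩ Divya ∩ Chen: 07:30-09:30, 15:45-18:45.
Alice ∩ Divya ∩ Chen ∩ Tara: 07:30-09:30, 15:45-18:45.
Alice ∩ Divya ∩ Chen ∩ Tara ∩ Mateo: 07:30-09:30, 15:45-18:45.
Summing the common windows: 120 + 180 = 300 minutes.

300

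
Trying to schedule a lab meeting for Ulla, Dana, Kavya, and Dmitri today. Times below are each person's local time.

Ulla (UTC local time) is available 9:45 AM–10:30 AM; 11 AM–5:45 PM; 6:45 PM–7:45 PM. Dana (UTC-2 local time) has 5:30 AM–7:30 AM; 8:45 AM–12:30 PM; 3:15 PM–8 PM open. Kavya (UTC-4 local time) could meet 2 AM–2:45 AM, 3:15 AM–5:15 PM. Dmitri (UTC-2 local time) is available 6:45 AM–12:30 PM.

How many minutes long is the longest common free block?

210

Ulla in UTC: 09:45-10:30, 11:00-17:45, 18:45-19:45.
Dana in UTC: 07:30-09:30, 10:45-14:30, 17:15-22:00 (add 2h to convert from UTC-2).
Kavya in UTC: 06:00-06:45, 07:15-21:15 (add 4h to convert from UTC-4).
Dmitri in UTC: 08:45-14:30 (add 2h to convert from UTC-2).
Ulla ∩ Dana: 11:00-14:30, 17:15-17:45, 18:45-19:45.
Ulla ∩ Dana ∩ Kavya: 11:00-14:30, 17:15-17:45, 18:45-19:45.
Ulla ∩ Dana ∩ Kavya ∩ Dmitri: 11:00-14:30.
Those are the intersection windows.
The longest is 11:00-14:30 at 210 minutes.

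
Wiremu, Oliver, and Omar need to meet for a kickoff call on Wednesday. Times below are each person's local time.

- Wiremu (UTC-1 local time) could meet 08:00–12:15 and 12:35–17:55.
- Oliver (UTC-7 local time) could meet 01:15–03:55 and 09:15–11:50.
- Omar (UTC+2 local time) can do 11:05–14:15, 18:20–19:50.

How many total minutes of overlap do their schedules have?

200

Wiremu in UTC: 09:00-13:15, 13:35-18:55 (add 1h to convert from UTC-1).
Oliver in UTC: 08:15-10:55, 16:15-18:50 (add 7h to convert from UTC-7).
Omar in UTC: 09:05-12:15, 16:20-17:50 (subtract 2h to convert from UTC+2).
Wiremu ∩ Oliver: 09:00-10:55, 16:15-18:50.
Wiremu ∩ Oliver ∩ Omar: 09:05-10:55, 16:20-17:50.
Summing the common windows: 110 + 90 = 200 minutes.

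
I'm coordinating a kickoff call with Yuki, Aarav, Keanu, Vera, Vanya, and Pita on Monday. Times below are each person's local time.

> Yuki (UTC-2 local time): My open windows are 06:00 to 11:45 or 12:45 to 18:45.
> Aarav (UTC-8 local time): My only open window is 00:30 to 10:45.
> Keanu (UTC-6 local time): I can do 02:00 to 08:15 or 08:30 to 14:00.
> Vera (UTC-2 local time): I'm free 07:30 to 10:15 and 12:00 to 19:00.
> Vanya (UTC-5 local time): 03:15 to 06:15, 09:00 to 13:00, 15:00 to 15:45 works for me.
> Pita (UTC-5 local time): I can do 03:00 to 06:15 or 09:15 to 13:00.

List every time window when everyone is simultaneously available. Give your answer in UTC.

09:30-11:15, 14:45-18:00

Yuki in UTC: 08:00-13:45, 14:45-20:45 (add 2h to convert from UTC-2).
Aarav in UTC: 08:30-18:45 (add 8h to convert from UTC-8).
Keanu in UTC: 08:00-14:15, 14:30-20:00 (add 6h to convert from UTC-6).
Vera in UTC: 09:30-12:15, 14:00-21:00 (add 2h to convert from UTC-2).
Vanya in UTC: 08:15-11:15, 14:00-18:00, 20:00-20:45 (add 5h to convert from UTC-5).
Pita in UTC: 08:00-11:15, 14:15-18:00 (add 5h to convert from UTC-5).
Yuki ∩ Aarav: 08:30-13:45, 14:45-18:45.
Yuki ∩ Aarav ∩ Keanu: 08:30-13:45, 14:45-18:45.
Yuki ∩ Aarav ∩ Keanu ∩ Vera: 09:30-12:15, 14:45-18:45.
Yuki ∩ Aarav ∩ Keanu ∩ Vera ∩ Vanya: 09:30-11:15, 14:45-18:00.
Yuki ∩ Aarav ∩ Keanu ∩ Vera ∩ Vanya ∩ Pita: 09:30-11:15, 14:45-18:00.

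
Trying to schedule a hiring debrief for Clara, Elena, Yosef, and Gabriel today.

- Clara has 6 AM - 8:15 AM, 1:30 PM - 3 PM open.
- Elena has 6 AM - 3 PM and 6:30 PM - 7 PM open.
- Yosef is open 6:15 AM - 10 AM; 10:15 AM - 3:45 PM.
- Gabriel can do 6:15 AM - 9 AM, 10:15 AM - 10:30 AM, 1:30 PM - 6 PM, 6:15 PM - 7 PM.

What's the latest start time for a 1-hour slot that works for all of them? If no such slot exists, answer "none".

Clara ∩ Elena: 06:00-08:15, 13:30-15:00.
Clara ∩ Elena ∩ Yosef: 06:15-08:15, 13:30-15:00.
Clara ∩ Elena ∩ Yosef ∩ Gabriel: 06:15-08:15, 13:30-15:00.
The last common window of at least 60 minutes is 13:30-15:00; a 60-minute meeting can start as late as 14:00 and still end by 15:00.

14:00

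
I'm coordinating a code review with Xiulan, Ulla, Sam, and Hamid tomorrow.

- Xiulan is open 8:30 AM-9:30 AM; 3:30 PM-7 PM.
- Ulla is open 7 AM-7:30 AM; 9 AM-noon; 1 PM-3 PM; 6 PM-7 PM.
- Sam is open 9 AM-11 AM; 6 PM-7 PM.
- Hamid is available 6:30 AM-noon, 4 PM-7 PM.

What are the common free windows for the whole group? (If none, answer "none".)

09:00-09:30, 18:00-19:00

Xiulan ∩ Ulla: 09:00-09:30, 18:00-19:00.
Xiulan ∩ Ulla ∩ Sam: 09:00-09:30, 18:00-19:00.
Xiulan ∩ Ulla ∩ Sam ∩ Hamid: 09:00-09:30, 18:00-19:00.
So the common availability across everyone is 09:00-09:30, 18:00-19:00.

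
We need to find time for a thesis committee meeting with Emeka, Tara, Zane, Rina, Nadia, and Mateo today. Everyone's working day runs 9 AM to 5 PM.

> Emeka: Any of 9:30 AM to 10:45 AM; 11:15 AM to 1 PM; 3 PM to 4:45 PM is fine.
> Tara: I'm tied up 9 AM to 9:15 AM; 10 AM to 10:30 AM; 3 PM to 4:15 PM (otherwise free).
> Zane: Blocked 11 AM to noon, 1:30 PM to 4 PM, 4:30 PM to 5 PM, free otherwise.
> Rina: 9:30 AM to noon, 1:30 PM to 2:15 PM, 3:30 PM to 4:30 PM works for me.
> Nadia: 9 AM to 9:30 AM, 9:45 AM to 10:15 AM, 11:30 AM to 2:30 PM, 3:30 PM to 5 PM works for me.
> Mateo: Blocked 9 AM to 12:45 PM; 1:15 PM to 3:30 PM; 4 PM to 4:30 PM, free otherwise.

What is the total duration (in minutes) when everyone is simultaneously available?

0

Emeka free: 09:30-10:45, 11:15-13:00, 15:00-16:45.
Tara free: 09:15-10:00, 10:30-15:00, 16:15-17:00 (invert busy blocks within the working day).
Zane free: 09:00-11:00, 12:00-13:30, 16:00-16:30 (invert busy blocks within the working day).
Rina free: 09:30-12:00, 13:30-14:15, 15:30-16:30.
Nadia free: 09:00-09:30, 09:45-10:15, 11:30-14:30, 15:30-17:00.
Mateo free: 12:45-13:15, 15:30-16:00, 16:30-17:00 (invert busy blocks within the working day).
Emeka ∩ Tara: 09:30-10:00, 10:30-10:45, 11:15-13:00, 16:15-16:45.
Emeka ∩ Tara ∩ Zane: 09:30-10:00, 10:30-10:45, 12:00-13:00, 16:15-16:30.
Emeka ∩ Tara ∩ Zane ∩ Rina: 09:30-10:00, 10:30-10:45, 16:15-16:30.
Emeka ∩ Tara ∩ Zane ∩ Rina ∩ Nadia: 09:45-10:00, 16:15-16:30.
Emeka ∩ Tara ∩ Zane ∩ Rina ∩ Nadia ∩ Mateo: ∅.
There is no time when everyone is free.
There is no common window, so the total is 0 minutes.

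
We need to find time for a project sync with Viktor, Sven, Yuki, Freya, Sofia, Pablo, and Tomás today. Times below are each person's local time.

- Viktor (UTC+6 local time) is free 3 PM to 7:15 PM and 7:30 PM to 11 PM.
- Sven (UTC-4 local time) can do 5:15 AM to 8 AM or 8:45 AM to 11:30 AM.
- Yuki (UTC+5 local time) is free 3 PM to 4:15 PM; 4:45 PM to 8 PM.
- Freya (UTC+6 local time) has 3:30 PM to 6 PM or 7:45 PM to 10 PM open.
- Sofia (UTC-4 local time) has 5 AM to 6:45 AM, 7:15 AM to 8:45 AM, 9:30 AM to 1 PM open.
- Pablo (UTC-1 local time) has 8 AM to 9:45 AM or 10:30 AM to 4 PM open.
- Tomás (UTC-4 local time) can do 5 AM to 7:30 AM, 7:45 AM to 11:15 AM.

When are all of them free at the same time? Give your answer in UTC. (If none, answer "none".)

Viktor in UTC: 09:00-13:15, 13:30-17:00 (subtract 6h to convert from UTC+6).
Sven in UTC: 09:15-12:00, 12:45-15:30 (add 4h to convert from UTC-4).
Yuki in UTC: 10:00-11:15, 11:45-15:00 (subtract 5h to convert from UTC+5).
Freya in UTC: 09:30-12:00, 13:45-16:00 (subtract 6h to convert from UTC+6).
Sofia in UTC: 09:00-10:45, 11:15-12:45, 13:30-17:00 (add 4h to convert from UTC-4).
Pablo in UTC: 09:00-10:45, 11:30-17:00 (add 1h to convert from UTC-1).
Tomás in UTC: 09:00-11:30, 11:45-15:15 (add 4h to convert from UTC-4).
Viktor ∩ Sven: 09:15-12:00, 12:45-13:15, 13:30-15:30.
Viktor ∩ Sven ∩ Yuki: 10:00-11:15, 11:45-12:00, 12:45-13:15, 13:30-15:00.
Viktor ∩ Sven ∩ Yuki ∩ Freya: 10:00-11:15, 11:45-12:00, 13:45-15:00.
Viktor ∩ Sven ∩ Yuki ∩ Freya ∩ Sofia: 10:00-10:45, 11:45-12:00, 13:45-15:00.
Viktor ∩ Sven ∩ Yuki ∩ Freya ∩ Sofia ∩ Pablo: 10:00-10:45, 11:45-12:00, 13:45-15:00.
Viktor ∩ Sven ∩ Yuki ∩ Freya ∩ Sofia ∩ Pablo ∩ Tomás: 10:00-10:45, 11:45-12:00, 13:45-15:00.

10:00-10:45, 11:45-12:00, 13:45-15:00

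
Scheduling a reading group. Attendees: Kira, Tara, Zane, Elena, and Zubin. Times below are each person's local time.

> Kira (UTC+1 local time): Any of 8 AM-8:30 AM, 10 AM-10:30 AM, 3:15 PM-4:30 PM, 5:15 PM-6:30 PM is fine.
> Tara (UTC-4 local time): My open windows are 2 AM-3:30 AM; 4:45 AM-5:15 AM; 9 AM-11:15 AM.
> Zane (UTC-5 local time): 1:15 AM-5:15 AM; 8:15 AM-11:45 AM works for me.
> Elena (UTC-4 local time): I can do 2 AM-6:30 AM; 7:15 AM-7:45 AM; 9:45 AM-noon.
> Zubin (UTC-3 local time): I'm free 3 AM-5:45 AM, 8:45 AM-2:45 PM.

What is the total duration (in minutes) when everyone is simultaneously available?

Kira in UTC: 07:00-07:30, 09:00-09:30, 14:15-15:30, 16:15-17:30 (subtract 1h to convert from UTC+1).
Tara in UTC: 06:00-07:30, 08:45-09:15, 13:00-15:15 (add 4h to convert from UTC-4).
Zane in UTC: 06:15-10:15, 13:15-16:45 (add 5h to convert from UTC-5).
Elena in UTC: 06:00-10:30, 11:15-11:45, 13:45-16:00 (add 4h to convert from UTC-4).
Zubin in UTC: 06:00-08:45, 11:45-17:45 (add 3h to convert from UTC-3).
Kira ∩ Tara: 07:00-07:30, 09:00-09:15, 14:15-15:15.
Kira ∩ Tara ∩ Zane: 07:00-07:30, 09:00-09:15, 14:15-15:15.
Kira ∩ Tara ∩ Zane ∩ Elena: 07:00-07:30, 09:00-09:15, 14:15-15:15.
Kira ∩ Tara ∩ Zane ∩ Elena ∩ Zubin: 07:00-07:30, 14:15-15:15.
Those are the intersection windows.
Summing the common windows: 30 + 60 = 90 minutes.

90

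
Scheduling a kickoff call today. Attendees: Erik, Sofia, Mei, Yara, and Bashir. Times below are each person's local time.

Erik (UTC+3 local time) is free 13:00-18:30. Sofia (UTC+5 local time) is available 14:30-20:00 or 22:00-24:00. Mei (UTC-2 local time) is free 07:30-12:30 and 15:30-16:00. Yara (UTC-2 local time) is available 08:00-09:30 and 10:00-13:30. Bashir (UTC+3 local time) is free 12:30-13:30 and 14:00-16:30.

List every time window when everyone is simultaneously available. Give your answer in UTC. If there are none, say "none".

10:00-10:30, 11:00-11:30, 12:00-13:30

Erik in UTC: 10:00-15:30 (subtract 3h to convert from UTC+3).
Sofia in UTC: 09:30-15:00, 17:00-19:00 (subtract 5h to convert from UTC+5).
Mei in UTC: 09:30-14:30, 17:30-18:00 (add 2h to convert from UTC-2).
Yara in UTC: 10:00-11:30, 12:00-15:30 (add 2h to convert from UTC-2).
Bashir in UTC: 09:30-10:30, 11:00-13:30 (subtract 3h to convert from UTC+3).
Erik ∩ Sofia: 10:00-15:00.
Erik ∩ Sofia ∩ Mei: 10:00-14:30.
Erik ∩ Sofia ∩ Mei ∩ Yara: 10:00-11:30, 12:00-14:30.
Erik ∩ Sofia ∩ Mei ∩ Yara ∩ Bashir: 10:00-10:30, 11:00-11:30, 12:00-13:30.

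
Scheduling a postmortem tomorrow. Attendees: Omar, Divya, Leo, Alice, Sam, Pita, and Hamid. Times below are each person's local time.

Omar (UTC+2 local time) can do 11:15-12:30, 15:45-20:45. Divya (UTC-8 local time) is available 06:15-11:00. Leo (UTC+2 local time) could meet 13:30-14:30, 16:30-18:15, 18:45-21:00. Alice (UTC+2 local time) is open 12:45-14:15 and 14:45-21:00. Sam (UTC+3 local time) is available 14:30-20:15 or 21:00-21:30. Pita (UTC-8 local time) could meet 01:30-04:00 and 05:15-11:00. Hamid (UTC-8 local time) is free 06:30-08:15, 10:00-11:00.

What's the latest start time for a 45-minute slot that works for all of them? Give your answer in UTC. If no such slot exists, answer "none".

15:30

Omar in UTC: 09:15-10:30, 13:45-18:45 (subtract 2h to convert from UTC+2).
Divya in UTC: 14:15-19:00 (add 8h to convert from UTC-8).
Leo in UTC: 11:30-12:30, 14:30-16:15, 16:45-19:00 (subtract 2h to convert from UTC+2).
Alice in UTC: 10:45-12:15, 12:45-19:00 (subtract 2h to convert from UTC+2).
Sam in UTC: 11:30-17:15, 18:00-18:30 (subtract 3h to convert from UTC+3).
Pita in UTC: 09:30-12:00, 13:15-19:00 (add 8h to convert from UTC-8).
Hamid in UTC: 14:30-16:15, 18:00-19:00 (add 8h to convert from UTC-8).
Omar ∩ Divya: 14:15-18:45.
Omar ∩ Divya ∩ Leo: 14:30-16:15, 16:45-18:45.
Omar ∩ Divya ∩ Leo ∩ Alice: 14:30-16:15, 16:45-18:45.
Omar ∩ Divya ∩ Leo ∩ Alice ∩ Sam: 14:30-16:15, 16:45-17:15, 18:00-18:30.
Omar ∩ Divya ∩ Leo ∩ Alice ∩ Sam ∩ Pita: 14:30-16:15, 16:45-17:15, 18:00-18:30.
Omar ∩ Divya ∩ Leo ∩ Alice ∩ Sam ∩ Pita ∩ Hamid: 14:30-16:15, 18:00-18:30.
Those are the intersection windows.
The last common window of at least 45 minutes is 14:30-16:15; a 45-minute meeting can start as late as 15:30 and still end by 16:15.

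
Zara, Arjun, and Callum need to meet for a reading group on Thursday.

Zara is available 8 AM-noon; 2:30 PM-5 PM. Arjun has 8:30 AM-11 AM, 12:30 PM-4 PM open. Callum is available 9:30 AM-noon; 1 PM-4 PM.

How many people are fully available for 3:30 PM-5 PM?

Zara can make the full 15:30-17:00 slot — that's 1.

1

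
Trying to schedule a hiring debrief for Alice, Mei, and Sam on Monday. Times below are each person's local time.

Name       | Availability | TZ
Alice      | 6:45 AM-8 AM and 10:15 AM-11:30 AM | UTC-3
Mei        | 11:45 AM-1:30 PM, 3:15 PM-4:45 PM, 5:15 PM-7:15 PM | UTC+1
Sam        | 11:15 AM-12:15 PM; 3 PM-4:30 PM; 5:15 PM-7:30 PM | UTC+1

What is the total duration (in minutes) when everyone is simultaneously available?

Alice in UTC: 09:45-11:00, 13:15-14:30 (add 3h to convert from UTC-3).
Mei in UTC: 10:45-12:30, 14:15-15:45, 16:15-18:15 (subtract 1h to convert from UTC+1).
Sam in UTC: 10:15-11:15, 14:00-15:30, 16:15-18:30 (subtract 1h to convert from UTC+1).
Alice ∩ Mei: 10:45-11:00, 14:15-14:30.
Alice ∩ Mei ∩ Sam: 10:45-11:00, 14:15-14:30.
Summing the common windows: 15 + 15 = 30 minutes.

30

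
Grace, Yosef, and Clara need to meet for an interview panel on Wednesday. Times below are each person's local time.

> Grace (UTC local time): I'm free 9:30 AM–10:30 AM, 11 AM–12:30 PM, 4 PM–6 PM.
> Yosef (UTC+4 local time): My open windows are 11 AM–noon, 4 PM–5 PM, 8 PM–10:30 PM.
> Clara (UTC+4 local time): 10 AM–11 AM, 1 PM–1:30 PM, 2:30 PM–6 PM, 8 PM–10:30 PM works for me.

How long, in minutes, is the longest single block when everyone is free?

Grace in UTC: 09:30-10:30, 11:00-12:30, 16:00-18:00.
Yosef in UTC: 07:00-08:00, 12:00-13:00, 16:00-18:30 (subtract 4h to convert from UTC+4).
Clara in UTC: 06:00-07:00, 09:00-09:30, 10:30-14:00, 16:00-18:30 (subtract 4h to convert from UTC+4).
Grace ∩ Yosef: 12:00-12:30, 16:00-18:00.
Grace ∩ Yosef ∩ Clara: 12:00-12:30, 16:00-18:00.
The longest is 16:00-18:00 at 120 minutes.

120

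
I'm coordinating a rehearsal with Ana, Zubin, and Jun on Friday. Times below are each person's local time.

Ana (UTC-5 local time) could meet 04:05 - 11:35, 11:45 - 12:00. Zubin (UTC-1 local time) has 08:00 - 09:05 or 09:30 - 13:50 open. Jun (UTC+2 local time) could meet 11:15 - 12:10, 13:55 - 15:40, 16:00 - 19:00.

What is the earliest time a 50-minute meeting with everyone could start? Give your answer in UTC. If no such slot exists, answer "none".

09:15

Ana in UTC: 09:05-16:35, 16:45-17:00 (add 5h to convert from UTC-5).
Zubin in UTC: 09:00-10:05, 10:30-14:50 (add 1h to convert from UTC-1).
Jun in UTC: 09:15-10:10, 11:55-13:40, 14:00-17:00 (subtract 2h to convert from UTC+2).
Ana ∩ Zubin: 09:05-10:05, 10:30-14:50.
Ana ∩ Zubin ∩ Jun: 09:15-10:05, 11:55-13:40, 14:00-14:50.
The first common window of at least 50 minutes is 09:15-10:05, so the earliest start is 09:15.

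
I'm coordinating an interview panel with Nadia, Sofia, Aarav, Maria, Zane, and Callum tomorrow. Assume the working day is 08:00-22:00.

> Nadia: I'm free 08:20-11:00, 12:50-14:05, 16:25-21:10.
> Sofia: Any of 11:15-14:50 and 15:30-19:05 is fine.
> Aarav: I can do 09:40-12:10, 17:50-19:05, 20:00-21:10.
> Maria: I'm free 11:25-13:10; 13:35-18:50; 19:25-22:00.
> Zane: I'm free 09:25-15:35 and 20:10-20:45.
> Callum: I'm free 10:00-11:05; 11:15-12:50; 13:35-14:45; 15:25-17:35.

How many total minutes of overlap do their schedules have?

Nadia ∩ Sofia: 12:50-14:05, 16:25-19:05.
Nadia ∩ Sofia ∩ Aarav: 17:50-19:05.
Nadia ∩ Sofia ∩ Aarav ∩ Maria: 17:50-18:50.
Nadia ∩ Sofia ∩ Aarav ∩ Maria ∩ Zane: ∅.
Nadia ∩ Sofia ∩ Aarav ∩ Maria ∩ Zane ∩ Callum: ∅.
There is no time when everyone is free.
There is no common window, so the total is 0 minutes.

0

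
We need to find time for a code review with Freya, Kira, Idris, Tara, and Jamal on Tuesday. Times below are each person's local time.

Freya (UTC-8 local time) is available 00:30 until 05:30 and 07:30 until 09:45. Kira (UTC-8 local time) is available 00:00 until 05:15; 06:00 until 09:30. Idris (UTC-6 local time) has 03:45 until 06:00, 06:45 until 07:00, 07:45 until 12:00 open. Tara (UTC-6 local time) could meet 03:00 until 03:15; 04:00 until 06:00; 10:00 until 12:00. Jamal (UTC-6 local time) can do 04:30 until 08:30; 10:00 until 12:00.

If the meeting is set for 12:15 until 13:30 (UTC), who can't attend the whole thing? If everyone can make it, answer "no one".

Freya in UTC: 08:30-13:30, 15:30-17:45 (add 8h to convert from UTC-8).
Kira in UTC: 08:00-13:15, 14:00-17:30 (add 8h to convert from UTC-8).
Idris in UTC: 09:45-12:00, 12:45-13:00, 13:45-18:00 (add 6h to convert from UTC-6).
Tara in UTC: 09:00-09:15, 10:00-12:00, 16:00-18:00 (add 6h to convert from UTC-6).
Jamal in UTC: 10:30-14:30, 16:00-18:00 (add 6h to convert from UTC-6).
Freya: free for 12:15-13:30. Kira: not fully free for 12:15-13:30. Idris: not fully free for 12:15-13:30. Tara: not fully free for 12:15-13:30. Jamal: free for 12:15-13:30.

Idris, Kira, Tara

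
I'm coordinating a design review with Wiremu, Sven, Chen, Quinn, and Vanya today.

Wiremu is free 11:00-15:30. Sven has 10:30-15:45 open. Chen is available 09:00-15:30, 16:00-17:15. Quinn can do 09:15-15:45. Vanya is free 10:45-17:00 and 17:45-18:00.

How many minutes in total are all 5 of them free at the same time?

270

Wiremu ∩ Sven: 11:00-15:30.
Wiremu ∩ Sven ∩ Chen: 11:00-15:30.
Wiremu ∩ Sven ∩ Chen ∩ Quinn: 11:00-15:30.
Wiremu ∩ Sven ∩ Chen ∩ Quinn ∩ Vanya: 11:00-15:30.
That's a single block of 270 minutes.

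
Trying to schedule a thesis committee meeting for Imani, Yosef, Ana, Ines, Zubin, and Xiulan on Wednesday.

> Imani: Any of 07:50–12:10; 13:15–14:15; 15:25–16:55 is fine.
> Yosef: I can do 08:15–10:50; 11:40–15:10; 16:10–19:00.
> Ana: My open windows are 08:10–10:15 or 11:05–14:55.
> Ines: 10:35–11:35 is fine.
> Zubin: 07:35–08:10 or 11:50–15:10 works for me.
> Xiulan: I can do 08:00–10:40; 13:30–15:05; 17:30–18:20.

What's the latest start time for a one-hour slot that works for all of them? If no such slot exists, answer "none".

Imani ∩ Yosef: 08:15-10:50, 11:40-12:10, 13:15-14:15, 16:10-16:55.
Imani ∩ Yosef ∩ Ana: 08:15-10:15, 11:40-12:10, 13:15-14:15.
Imani ∩ Yosef ∩ Ana ∩ Ines: ∅.
Imani ∩ Yosef ∩ Ana ∩ Ines ∩ Zubin: ∅.
Imani ∩ Yosef ∩ Ana ∩ Ines ∩ Zubin ∩ Xiulan: ∅.
There is no time when everyone is free.
No common window is at least 60 minutes long.

none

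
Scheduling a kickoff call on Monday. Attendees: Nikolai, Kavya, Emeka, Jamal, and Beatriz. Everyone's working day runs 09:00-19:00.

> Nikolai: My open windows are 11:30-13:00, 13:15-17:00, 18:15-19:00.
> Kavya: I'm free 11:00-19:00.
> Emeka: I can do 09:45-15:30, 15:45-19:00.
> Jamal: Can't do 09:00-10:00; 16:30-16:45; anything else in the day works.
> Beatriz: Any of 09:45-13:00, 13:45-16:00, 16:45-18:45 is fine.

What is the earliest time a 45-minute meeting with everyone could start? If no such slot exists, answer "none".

Nikolai free: 11:30-13:00, 13:15-17:00, 18:15-19:00.
Kavya free: 11:00-19:00.
Emeka free: 09:45-15:30, 15:45-19:00.
Jamal free: 10:00-16:30, 16:45-19:00 (invert busy blocks within the working day).
Beatriz free: 09:45-13:00, 13:45-16:00, 16:45-18:45.
Nikolai ∩ Kavya: 11:30-13:00, 13:15-17:00, 18:15-19:00.
Nikolai ∩ Kavya ∩ Emeka: 11:30-13:00, 13:15-15:30, 15:45-17:00, 18:15-19:00.
Nikolai ∩ Kavya ∩ Emeka ∩ Jamal: 11:30-13:00, 13:15-15:30, 15:45-16:30, 16:45-17:00, 18:15-19:00.
Nikolai ∩ Kavya ∩ Emeka ∩ Jamal ∩ Beatriz: 11:30-13:00, 13:45-15:30, 15:45-16:00, 16:45-17:00, 18:15-18:45.
Those are the intersection windows.
The first common window of at least 45 minutes is 11:30-13:00, so the earliest start is 11:30.

11:30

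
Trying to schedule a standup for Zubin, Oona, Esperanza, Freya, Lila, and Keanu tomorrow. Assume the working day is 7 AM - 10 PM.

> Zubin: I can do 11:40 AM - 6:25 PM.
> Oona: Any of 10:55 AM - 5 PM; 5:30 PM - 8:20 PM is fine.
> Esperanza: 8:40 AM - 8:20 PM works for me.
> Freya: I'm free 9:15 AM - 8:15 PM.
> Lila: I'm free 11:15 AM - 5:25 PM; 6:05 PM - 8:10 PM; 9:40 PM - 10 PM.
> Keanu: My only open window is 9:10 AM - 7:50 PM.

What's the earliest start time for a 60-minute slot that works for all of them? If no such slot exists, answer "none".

11:40

Zubin ∩ Oona: 11:40-17:00, 17:30-18:25.
Zubin ∩ Oona ∩ Esperanza: 11:40-17:00, 17:30-18:25.
Zubin ∩ Oona ∩ Esperanza ∩ Freya: 11:40-17:00, 17:30-18:25.
Zubin ∩ Oona ∩ Esperanza ∩ Freya ∩ Lila: 11:40-17:00, 18:05-18:25.
Zubin ∩ Oona ∩ Esperanza ∩ Freya ∩ Lila ∩ Keanu: 11:40-17:00, 18:05-18:25.
The first common window of at least 60 minutes is 11:40-17:00, so the earliest start is 11:40.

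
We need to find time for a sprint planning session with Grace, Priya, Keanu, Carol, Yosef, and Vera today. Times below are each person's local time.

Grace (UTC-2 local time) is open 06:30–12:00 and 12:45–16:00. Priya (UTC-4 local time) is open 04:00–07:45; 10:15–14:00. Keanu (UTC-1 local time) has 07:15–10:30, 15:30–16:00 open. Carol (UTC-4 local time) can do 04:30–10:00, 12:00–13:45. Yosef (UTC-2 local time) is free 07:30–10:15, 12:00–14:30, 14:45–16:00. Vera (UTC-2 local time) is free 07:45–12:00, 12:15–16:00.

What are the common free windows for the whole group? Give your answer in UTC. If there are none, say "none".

09:45-11:30, 16:45-17:00

Grace in UTC: 08:30-14:00, 14:45-18:00 (add 2h to convert from UTC-2).
Priya in UTC: 08:00-11:45, 14:15-18:00 (add 4h to convert from UTC-4).
Keanu in UTC: 08:15-11:30, 16:30-17:00 (add 1h to convert from UTC-1).
Carol in UTC: 08:30-14:00, 16:00-17:45 (add 4h to convert from UTC-4).
Yosef in UTC: 09:30-12:15, 14:00-16:30, 16:45-18:00 (add 2h to convert from UTC-2).
Vera in UTC: 09:45-14:00, 14:15-18:00 (add 2h to convert from UTC-2).
Grace ∩ Priya: 08:30-11:45, 14:45-18:00.
Grace ∩ Priya ∩ Keanu: 08:30-11:30, 16:30-17:00.
Grace ∩ Priya ∩ Keanu ∩ Carol: 08:30-11:30, 16:30-17:00.
Grace ∩ Priya ∩ Keanu ∩ Carol ∩ Yosef: 09:30-11:30, 16:45-17:00.
Grace ∩ Priya ∩ Keanu ∩ Carol ∩ Yosef ∩ Vera: 09:45-11:30, 16:45-17:00.
Those are the intersection windows.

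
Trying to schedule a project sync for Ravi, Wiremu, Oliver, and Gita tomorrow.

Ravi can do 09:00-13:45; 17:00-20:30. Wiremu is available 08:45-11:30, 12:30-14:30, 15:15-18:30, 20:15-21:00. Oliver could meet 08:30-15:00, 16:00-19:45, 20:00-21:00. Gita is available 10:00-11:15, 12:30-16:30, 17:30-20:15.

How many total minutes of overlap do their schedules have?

Ravi ∩ Wiremu: 09:00-11:30, 12:30-13:45, 17:00-18:30, 20:15-20:30.
Ravi ∩ Wiremu ∩ Oliver: 09:00-11:30, 12:30-13:45, 17:00-18:30, 20:15-20:30.
Ravi ∩ Wiremu ∩ Oliver ∩ Gita: 10:00-11:15, 12:30-13:45, 17:30-18:30.
Summing the common windows: 75 + 75 + 60 = 210 minutes.

210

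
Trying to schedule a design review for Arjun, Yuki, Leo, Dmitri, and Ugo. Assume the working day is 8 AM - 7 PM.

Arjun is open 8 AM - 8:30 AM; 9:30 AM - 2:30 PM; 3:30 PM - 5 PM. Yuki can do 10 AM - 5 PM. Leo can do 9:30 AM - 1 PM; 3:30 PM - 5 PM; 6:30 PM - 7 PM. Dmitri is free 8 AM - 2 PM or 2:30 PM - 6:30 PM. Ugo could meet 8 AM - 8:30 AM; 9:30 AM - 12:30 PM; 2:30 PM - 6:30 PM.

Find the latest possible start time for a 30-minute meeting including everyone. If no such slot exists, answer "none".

Arjun ∩ Yuki: 10:00-14:30, 15:30-17:00.
Arjun ∩ Yuki ∩ Leo: 10:00-13:00, 15:30-17:00.
Arjun ∩ Yuki ∩ Leo ∩ Dmitri: 10:00-13:00, 15:30-17:00.
Arjun ∩ Yuki ∩ Leo ∩ Dmitri ∩ Ugo: 10:00-12:30, 15:30-17:00.
So the common availability across everyone is 10:00-12:30, 15:30-17:00.
The last common window of at least 30 minutes is 15:30-17:00; a 30-minute meeting can start as late as 16:30 and still end by 17:00.

16:30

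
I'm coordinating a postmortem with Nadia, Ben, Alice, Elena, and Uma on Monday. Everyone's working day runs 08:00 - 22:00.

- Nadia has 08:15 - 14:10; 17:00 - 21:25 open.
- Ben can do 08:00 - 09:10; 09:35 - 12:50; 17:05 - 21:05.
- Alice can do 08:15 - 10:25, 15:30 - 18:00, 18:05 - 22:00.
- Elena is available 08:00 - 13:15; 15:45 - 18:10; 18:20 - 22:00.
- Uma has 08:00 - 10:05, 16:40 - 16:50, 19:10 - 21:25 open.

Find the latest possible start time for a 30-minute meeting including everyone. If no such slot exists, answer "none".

Nadia ∩ Ben: 08:15-09:10, 09:35-12:50, 17:05-21:05.
Nadia ∩ Ben ∩ Alice: 08:15-09:10, 09:35-10:25, 17:05-18:00, 18:05-21:05.
Nadia ∩ Ben ∩ Alice ∩ Elena: 08:15-09:10, 09:35-10:25, 17:05-18:00, 18:05-18:10, 18:20-21:05.
Nadia ∩ Ben ∩ Alice ∩ Elena ∩ Uma: 08:15-09:10, 09:35-10:05, 19:10-21:05.
So the common availability across everyone is 08:15-09:10, 09:35-10:05, 19:10-21:05.
The last common window of at least 30 minutes is 19:10-21:05; a 30-minute meeting can start as late as 20:35 and still end by 21:05.

20:35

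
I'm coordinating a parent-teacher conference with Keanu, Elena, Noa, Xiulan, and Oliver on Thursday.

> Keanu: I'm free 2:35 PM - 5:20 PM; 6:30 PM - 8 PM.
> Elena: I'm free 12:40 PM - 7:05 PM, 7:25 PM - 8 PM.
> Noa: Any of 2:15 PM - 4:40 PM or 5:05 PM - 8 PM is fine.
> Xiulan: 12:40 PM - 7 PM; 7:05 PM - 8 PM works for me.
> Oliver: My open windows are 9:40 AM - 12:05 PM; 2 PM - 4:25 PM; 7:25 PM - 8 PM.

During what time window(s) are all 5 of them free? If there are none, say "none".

14:35-16:25, 19:25-20:00

Keanu ∩ Elena: 14:35-17:20, 18:30-19:05, 19:25-20:00.
Keanu ∩ Elena ∩ Noa: 14:35-16:40, 17:05-17:20, 18:30-19:05, 19:25-20:00.
Keanu ∩ Elena ∩ Noa ∩ Xiulan: 14:35-16:40, 17:05-17:20, 18:30-19:00, 19:25-20:00.
Keanu ∩ Elena ∩ Noa ∩ Xiulan ∩ Oliver: 14:35-16:25, 19:25-20:00.
So the common availability across everyone is 14:35-16:25, 19:25-20:00.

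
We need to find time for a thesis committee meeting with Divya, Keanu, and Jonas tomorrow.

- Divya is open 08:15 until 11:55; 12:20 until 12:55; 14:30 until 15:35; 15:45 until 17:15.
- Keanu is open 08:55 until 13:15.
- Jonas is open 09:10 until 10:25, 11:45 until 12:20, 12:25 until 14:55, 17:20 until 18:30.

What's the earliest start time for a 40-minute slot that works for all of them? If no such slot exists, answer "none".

Divya ∩ Keanu: 08:55-11:55, 12:20-12:55.
Divya ∩ Keanu ∩ Jonas: 09:10-10:25, 11:45-11:55, 12:25-12:55.
The first common window of at least 40 minutes is 09:10-10:25, so the earliest start is 09:10.

09:10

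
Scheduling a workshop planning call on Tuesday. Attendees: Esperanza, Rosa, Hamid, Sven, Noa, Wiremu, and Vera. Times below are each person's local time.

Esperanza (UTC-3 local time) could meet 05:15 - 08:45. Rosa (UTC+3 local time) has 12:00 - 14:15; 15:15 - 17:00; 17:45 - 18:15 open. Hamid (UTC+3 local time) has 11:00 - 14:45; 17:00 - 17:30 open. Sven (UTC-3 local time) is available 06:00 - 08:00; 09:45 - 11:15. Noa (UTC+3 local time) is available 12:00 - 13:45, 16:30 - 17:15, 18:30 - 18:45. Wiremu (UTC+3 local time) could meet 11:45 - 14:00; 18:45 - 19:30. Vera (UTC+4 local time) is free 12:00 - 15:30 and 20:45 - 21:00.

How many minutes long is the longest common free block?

Esperanza in UTC: 08:15-11:45 (add 3h to convert from UTC-3).
Rosa in UTC: 09:00-11:15, 12:15-14:00, 14:45-15:15 (subtract 3h to convert from UTC+3).
Hamid in UTC: 08:00-11:45, 14:00-14:30 (subtract 3h to convert from UTC+3).
Sven in UTC: 09:00-11:00, 12:45-14:15 (add 3h to convert from UTC-3).
Noa in UTC: 09:00-10:45, 13:30-14:15, 15:30-15:45 (subtract 3h to convert from UTC+3).
Wiremu in UTC: 08:45-11:00, 15:45-16:30 (subtract 3h to convert from UTC+3).
Vera in UTC: 08:00-11:30, 16:45-17:00 (subtract 4h to convert from UTC+4).
Esperanza ∩ Rosa: 09:00-11:15.
Esperanza ∩ Rosa ∩ Hamid: 09:00-11:15.
Esperanza ∩ Rosa ∩ Hamid ∩ Sven: 09:00-11:00.
Esperanza ∩ Rosa ∩ Hamid ∩ Sven ∩ Noa: 09:00-10:45.
Esperanza ∩ Rosa ∩ Hamid ∩ Sven ∩ Noa ∩ Wiremu: 09:00-10:45.
Esperanza ∩ Rosa ∩ Hamid ∩ Sven ∩ Noa ∩ Wiremu ∩ Vera: 09:00-10:45.
Those are the intersection windows.
The longest is 09:00-10:45 at 105 minutes.

105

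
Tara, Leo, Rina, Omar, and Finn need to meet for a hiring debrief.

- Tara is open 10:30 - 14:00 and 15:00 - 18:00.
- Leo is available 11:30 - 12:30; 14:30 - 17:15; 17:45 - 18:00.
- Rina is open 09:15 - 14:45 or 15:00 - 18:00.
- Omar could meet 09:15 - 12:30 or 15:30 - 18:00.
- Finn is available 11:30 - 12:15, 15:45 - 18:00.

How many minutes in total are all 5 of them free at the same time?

Tara ∩ Leo: 11:30-12:30, 15:00-17:15, 17:45-18:00.
Tara ∩ Leo ∩ Rina: 11:30-12:30, 15:00-17:15, 17:45-18:00.
Tara ∩ Leo ∩ Rina ∩ Omar: 11:30-12:30, 15:30-17:15, 17:45-18:00.
Tara ∩ Leo ∩ Rina ∩ Omar ∩ Finn: 11:30-12:15, 15:45-17:15, 17:45-18:00.
Those are the intersection windows.
Summing the common windows: 45 + 90 + 15 = 150 minutes.

150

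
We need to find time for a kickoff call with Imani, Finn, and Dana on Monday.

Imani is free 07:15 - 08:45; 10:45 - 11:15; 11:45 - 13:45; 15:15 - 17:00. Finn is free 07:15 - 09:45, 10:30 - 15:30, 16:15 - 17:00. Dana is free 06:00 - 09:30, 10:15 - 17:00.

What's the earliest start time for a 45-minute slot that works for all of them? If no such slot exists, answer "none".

Imani ∩ Finn: 07:15-08:45, 10:45-11:15, 11:45-13:45, 15:15-15:30, 16:15-17:00.
Imani ∩ Finn ∩ Dana: 07:15-08:45, 10:45-11:15, 11:45-13:45, 15:15-15:30, 16:15-17:00.
Those are the intersection windows.
The first common window of at least 45 minutes is 07:15-08:45, so the earliest start is 07:15.

07:15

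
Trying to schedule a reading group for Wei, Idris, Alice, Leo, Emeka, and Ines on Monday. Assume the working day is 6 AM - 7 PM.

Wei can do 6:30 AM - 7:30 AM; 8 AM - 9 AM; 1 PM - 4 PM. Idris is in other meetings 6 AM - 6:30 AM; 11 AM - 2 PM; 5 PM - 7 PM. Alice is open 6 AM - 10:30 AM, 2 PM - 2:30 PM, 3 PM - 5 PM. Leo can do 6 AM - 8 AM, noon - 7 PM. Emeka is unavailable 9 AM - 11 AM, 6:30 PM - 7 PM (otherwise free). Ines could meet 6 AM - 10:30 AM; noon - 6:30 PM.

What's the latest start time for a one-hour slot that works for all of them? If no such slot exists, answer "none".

15:00

Wei free: 06:30-07:30, 08:00-09:00, 13:00-16:00.
Idris free: 06:30-11:00, 14:00-17:00 (invert busy blocks within the working day).
Alice free: 06:00-10:30, 14:00-14:30, 15:00-17:00.
Leo free: 06:00-08:00, 12:00-19:00.
Emeka free: 06:00-09:00, 11:00-18:30 (invert busy blocks within the working day).
Ines free: 06:00-10:30, 12:00-18:30.
Wei ∩ Idris: 06:30-07:30, 08:00-09:00, 14:00-16:00.
Wei ∩ Idris ∩ Alice: 06:30-07:30, 08:00-09:00, 14:00-14:30, 15:00-16:00.
Wei ∩ Idris ∩ Alice ∩ Leo: 06:30-07:30, 14:00-14:30, 15:00-16:00.
Wei ∩ Idris ∩ Alice ∩ Leo ∩ Emeka: 06:30-07:30, 14:00-14:30, 15:00-16:00.
Wei ∩ Idris ∩ Alice ∩ Leo ∩ Emeka ∩ Ines: 06:30-07:30, 14:00-14:30, 15:00-16:00.
The last common window of at least 60 minutes is 15:00-16:00; a 60-minute meeting can start as late as 15:00 and still end by 16:00.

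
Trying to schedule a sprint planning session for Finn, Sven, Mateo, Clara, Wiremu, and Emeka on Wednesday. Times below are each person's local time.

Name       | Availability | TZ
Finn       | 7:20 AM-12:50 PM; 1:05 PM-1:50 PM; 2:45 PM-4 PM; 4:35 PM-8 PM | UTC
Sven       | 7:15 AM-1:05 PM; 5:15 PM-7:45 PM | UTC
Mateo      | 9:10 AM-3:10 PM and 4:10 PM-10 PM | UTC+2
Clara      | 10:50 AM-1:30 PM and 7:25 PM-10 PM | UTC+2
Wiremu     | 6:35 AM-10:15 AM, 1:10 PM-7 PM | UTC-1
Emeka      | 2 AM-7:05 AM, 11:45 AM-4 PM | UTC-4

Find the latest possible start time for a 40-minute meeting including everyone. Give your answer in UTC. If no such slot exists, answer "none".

Finn in UTC: 07:20-12:50, 13:05-13:50, 14:45-16:00, 16:35-20:00.
Sven in UTC: 07:15-13:05, 17:15-19:45.
Mateo in UTC: 07:10-13:10, 14:10-20:00 (subtract 2h to convert from UTC+2).
Clara in UTC: 08:50-11:30, 17:25-20:00 (subtract 2h to convert from UTC+2).
Wiremu in UTC: 07:35-11:15, 14:10-20:00 (add 1h to convert from UTC-1).
Emeka in UTC: 06:00-11:05, 15:45-20:00 (add 4h to convert from UTC-4).
Finn ∩ Sven: 07:20-12:50, 17:15-19:45.
Finn ∩ Sven ∩ Mateo: 07:20-12:50, 17:15-19:45.
Finn ∩ Sven ∩ Mateo ∩ Clara: 08:50-11:30, 17:25-19:45.
Finn ∩ Sven ∩ Mateo ∩ Clara ∩ Wiremu: 08:50-11:15, 17:25-19:45.
Finn ∩ Sven ∩ Mateo ∩ Clara ∩ Wiremu ∩ Emeka: 08:50-11:05, 17:25-19:45.
Those are the intersection windows.
The last common window of at least 40 minutes is 17:25-19:45; a 40-minute meeting can start as late as 19:05 and still end by 19:45.

19:05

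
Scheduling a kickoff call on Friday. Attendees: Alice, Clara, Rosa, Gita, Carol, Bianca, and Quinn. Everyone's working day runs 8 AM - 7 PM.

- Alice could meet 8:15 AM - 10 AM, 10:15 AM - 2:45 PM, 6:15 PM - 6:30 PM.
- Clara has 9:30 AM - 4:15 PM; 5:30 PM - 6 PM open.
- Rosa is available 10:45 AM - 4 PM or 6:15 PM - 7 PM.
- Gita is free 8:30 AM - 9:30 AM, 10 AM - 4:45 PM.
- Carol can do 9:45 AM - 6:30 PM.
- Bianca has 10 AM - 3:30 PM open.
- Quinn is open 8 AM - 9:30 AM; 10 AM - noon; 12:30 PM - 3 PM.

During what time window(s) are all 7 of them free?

Alice ∩ Clara: 09:30-10:00, 10:15-14:45.
Alice ∩ Clara ∩ Rosa: 10:45-14:45.
Alice ∩ Clara ∩ Rosa ∩ Gita: 10:45-14:45.
Alice ∩ Clara ∩ Rosa ∩ Gita ∩ Carol: 10:45-14:45.
Alice ∩ Clara ∩ Rosa ∩ Gita ∩ Carol ∩ Bianca: 10:45-14:45.
Alice ∩ Clara ∩ Rosa ∩ Gita ∩ Carol ∩ Bianca ∩ Quinn: 10:45-12:00, 12:30-14:45.

10:45-12:00, 12:30-14:45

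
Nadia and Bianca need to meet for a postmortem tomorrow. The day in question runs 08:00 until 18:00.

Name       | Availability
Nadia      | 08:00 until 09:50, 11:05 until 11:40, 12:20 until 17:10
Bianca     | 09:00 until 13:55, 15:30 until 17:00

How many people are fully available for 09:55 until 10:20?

Bianca can make the full 09:55-10:20 slot — that's 1.

1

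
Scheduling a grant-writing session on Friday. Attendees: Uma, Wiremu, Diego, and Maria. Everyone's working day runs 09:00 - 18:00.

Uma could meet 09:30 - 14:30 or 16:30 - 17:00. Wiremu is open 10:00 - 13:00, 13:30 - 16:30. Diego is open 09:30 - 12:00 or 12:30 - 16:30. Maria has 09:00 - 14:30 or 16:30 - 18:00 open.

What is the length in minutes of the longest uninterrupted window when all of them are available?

Uma ∩ Wiremu: 10:00-13:00, 13:30-14:30.
Uma ∩ Wiremu ∩ Diego: 10:00-12:00, 12:30-13:00, 13:30-14:30.
Uma ∩ Wiremu ∩ Diego ∩ Maria: 10:00-12:00, 12:30-13:00, 13:30-14:30.
The longest is 10:00-12:00 at 120 minutes.

120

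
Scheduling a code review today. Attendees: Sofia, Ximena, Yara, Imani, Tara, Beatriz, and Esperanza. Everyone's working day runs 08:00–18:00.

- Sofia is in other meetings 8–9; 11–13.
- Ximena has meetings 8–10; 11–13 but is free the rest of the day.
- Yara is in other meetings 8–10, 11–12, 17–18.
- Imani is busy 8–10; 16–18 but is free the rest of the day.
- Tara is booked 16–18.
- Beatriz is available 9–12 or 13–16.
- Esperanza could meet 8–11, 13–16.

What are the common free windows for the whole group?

10:00-11:00, 13:00-16:00

Sofia free: 09:00-11:00, 13:00-18:00 (invert busy blocks within the working day).
Ximena free: 10:00-11:00, 13:00-18:00 (invert busy blocks within the working day).
Yara free: 10:00-11:00, 12:00-17:00 (invert busy blocks within the working day).
Imani free: 10:00-16:00 (invert busy blocks within the working day).
Tara free: 08:00-16:00 (invert busy blocks within the working day).
Beatriz free: 09:00-12:00, 13:00-16:00.
Esperanza free: 08:00-11:00, 13:00-16:00.
Sofia ∩ Ximena: 10:00-11:00, 13:00-18:00.
Sofia ∩ Ximena ∩ Yara: 10:00-11:00, 13:00-17:00.
Sofia ∩ Ximena ∩ Yara ∩ Imani: 10:00-11:00, 13:00-16:00.
Sofia ∩ Ximena ∩ Yara ∩ Imani ∩ Tara: 10:00-11:00, 13:00-16:00.
Sofia ∩ Ximena ∩ Yara ∩ Imani ∩ Tara ∩ Beatriz: 10:00-11:00, 13:00-16:00.
Sofia ∩ Ximena ∩ Yara ∩ Imani ∩ Tara ∩ Beatriz ∩ Esperanza: 10:00-11:00, 13:00-16:00.
So the common availability across everyone is 10:00-11:00, 13:00-16:00.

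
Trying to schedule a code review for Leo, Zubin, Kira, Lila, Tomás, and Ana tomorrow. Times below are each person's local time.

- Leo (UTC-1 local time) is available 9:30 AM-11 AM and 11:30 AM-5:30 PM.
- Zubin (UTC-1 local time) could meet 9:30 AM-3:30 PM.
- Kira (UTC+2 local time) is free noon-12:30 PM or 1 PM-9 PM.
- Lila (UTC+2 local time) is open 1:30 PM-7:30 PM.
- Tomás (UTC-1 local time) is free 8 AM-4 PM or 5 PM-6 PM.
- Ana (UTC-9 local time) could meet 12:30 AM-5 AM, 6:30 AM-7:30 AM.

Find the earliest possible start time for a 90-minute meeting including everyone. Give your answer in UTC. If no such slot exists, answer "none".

12:30

Leo in UTC: 10:30-12:00, 12:30-18:30 (add 1h to convert from UTC-1).
Zubin in UTC: 10:30-16:30 (add 1h to convert from UTC-1).
Kira in UTC: 10:00-10:30, 11:00-19:00 (subtract 2h to convert from UTC+2).
Lila in UTC: 11:30-17:30 (subtract 2h to convert from UTC+2).
Tomás in UTC: 09:00-17:00, 18:00-19:00 (add 1h to convert from UTC-1).
Ana in UTC: 09:30-14:00, 15:30-16:30 (add 9h to convert from UTC-9).
Leo ∩ Zubin: 10:30-12:00, 12:30-16:30.
Leo ∩ Zubin ∩ Kira: 11:00-12:00, 12:30-16:30.
Leo ∩ Zubin ∩ Kira ∩ Lila: 11:30-12:00, 12:30-16:30.
Leo ∩ Zubin ∩ Kira ∩ Lila ∩ Tomás: 11:30-12:00, 12:30-16:30.
Leo ∩ Zubin ∩ Kira ∩ Lila ∩ Tomás ∩ Ana: 11:30-12:00, 12:30-14:00, 15:30-16:30.
The first common window of at least 90 minutes is 12:30-14:00, so the earliest start is 12:30.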